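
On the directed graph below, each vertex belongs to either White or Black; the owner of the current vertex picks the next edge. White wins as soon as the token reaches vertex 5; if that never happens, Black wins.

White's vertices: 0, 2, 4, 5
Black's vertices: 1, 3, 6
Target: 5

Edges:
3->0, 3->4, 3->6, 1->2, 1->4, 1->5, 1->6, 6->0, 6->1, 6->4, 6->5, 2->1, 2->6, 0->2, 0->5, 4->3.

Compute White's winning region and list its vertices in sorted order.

0, 5

A0 = {5}
A1: add {0} — 0 (White) has 0→5.
A2 = A1; e.g. 1 (Black) can still go to 2. Fixed point.
White's winning region = {0, 5}.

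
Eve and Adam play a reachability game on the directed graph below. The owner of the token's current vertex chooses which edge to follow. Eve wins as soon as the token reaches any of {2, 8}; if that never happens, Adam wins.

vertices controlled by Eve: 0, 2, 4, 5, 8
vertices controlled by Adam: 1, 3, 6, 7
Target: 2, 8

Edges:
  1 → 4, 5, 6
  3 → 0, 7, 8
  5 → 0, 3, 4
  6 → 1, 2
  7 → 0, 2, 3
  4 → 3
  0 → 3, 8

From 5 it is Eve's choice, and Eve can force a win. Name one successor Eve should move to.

0

A0 = {2, 8}
A1: add {0} — 0 (Eve) has 0→8.
A2: add {5} — 5 (Eve) has 5→0.
A3 = A2; e.g. 1 (Adam) can still go to 4. Fixed point.
From 5, successor 0 is in the attractor (rank 1); the other successors 3, 4 are not.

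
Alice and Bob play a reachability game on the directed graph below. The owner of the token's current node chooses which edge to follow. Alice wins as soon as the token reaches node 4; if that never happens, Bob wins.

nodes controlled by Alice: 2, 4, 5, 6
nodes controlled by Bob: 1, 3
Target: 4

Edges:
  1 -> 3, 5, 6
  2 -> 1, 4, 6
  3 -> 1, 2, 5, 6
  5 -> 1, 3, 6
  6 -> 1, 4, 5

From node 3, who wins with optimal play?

A0 = {4}
A1: add {2, 6} — 2 (Alice) has 2→4; 6 (Alice) has 6→4.
A2: add {5} — 5 (Alice) has 5→6.
A3 = A2; e.g. 1 (Bob) can still go to 3. Fixed point.
3 never enters the attractor, so Bob can avoid the target forever.

Bob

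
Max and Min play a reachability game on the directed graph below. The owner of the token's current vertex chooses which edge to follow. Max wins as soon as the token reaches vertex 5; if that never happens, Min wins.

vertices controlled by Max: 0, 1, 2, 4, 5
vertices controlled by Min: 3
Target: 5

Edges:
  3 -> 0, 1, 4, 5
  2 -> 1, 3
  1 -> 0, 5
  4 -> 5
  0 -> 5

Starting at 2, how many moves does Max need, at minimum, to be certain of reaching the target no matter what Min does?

A0 = {5}
A1: add {0, 1, 4} — 0 (Max) has 0→5; 1 (Max) has 1→5; 4 (Max) has 4→5.
A2: add {2, 3} — 2 (Max) has 2→1; 3 (Min): all of {0, 1, 4, 5} already in.
A2 = all vertices. Fixed point.
2 enters the attractor at level 2, so Max can force the target in 2 moves from there.

2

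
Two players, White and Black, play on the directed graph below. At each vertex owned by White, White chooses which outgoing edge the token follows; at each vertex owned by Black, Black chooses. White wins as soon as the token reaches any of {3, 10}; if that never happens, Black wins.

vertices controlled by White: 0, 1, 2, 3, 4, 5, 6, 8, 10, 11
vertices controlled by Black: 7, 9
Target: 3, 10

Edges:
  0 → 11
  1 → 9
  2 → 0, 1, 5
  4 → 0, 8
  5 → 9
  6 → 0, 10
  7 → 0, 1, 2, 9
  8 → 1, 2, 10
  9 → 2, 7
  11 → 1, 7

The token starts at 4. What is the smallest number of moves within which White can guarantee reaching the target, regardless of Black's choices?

2

A0 = {3, 10}
A1: add {6, 8} — 6 (White) has 6→10; 8 (White) has 8→10.
A2: add {4} — 4 (White) has 4→8.
A3 = A2; e.g. 0 (White) has no edge into A2. Fixed point.
4 enters the attractor at level 2, so White can force the target in 2 moves from there.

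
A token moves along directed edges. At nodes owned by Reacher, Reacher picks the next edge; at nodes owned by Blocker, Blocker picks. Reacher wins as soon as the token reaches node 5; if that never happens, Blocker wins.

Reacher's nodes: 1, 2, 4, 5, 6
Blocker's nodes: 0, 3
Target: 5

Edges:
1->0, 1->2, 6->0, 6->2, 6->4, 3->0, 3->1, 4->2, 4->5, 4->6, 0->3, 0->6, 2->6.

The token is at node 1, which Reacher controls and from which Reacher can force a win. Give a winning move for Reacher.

2

A0 = {5}
A1: add {4} — 4 (Reacher) has 4→5.
A2: add {6} — 6 (Reacher) has 6→4.
A3: add {2} — 2 (Reacher) has 2→6.
A4: add {1} — 1 (Reacher) has 1→2.
A5 = A4; e.g. 0 (Blocker) can still go to 3. Fixed point.
From 1, successor 2 is in the attractor (rank 3); the other successor 0 is not.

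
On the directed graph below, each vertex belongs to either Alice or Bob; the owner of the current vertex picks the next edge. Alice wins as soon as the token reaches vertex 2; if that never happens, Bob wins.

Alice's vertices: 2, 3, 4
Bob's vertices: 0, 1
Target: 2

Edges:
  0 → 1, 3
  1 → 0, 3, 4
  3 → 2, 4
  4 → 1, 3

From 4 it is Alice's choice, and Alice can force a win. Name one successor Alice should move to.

A0 = {2}
A1: add {3} — 3 (Alice) has 3→2.
A2: add {4} — 4 (Alice) has 4→3.
A3 = A2; e.g. 0 (Bob) can still go to 1. Fixed point.
From 4, successor 3 is in the attractor (rank 1); the other successor 1 is not.

3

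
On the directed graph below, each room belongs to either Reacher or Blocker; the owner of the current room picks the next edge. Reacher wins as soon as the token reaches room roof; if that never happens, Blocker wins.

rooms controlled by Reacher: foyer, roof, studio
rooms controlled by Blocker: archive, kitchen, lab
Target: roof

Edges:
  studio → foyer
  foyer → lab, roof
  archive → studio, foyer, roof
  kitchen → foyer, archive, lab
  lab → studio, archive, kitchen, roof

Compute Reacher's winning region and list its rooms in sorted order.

A0 = {roof}
A1: add {foyer} — foyer (Reacher) has foyer→roof.
A2: add {studio} — studio (Reacher) has studio→foyer.
A3: add {archive} — archive (Blocker): all of {studio, foyer, roof} already in.
A4 = A3; e.g. kitchen (Blocker) can still go to lab. Fixed point.
Reacher's winning region = {archive, foyer, roof, studio}.

archive, foyer, roof, studio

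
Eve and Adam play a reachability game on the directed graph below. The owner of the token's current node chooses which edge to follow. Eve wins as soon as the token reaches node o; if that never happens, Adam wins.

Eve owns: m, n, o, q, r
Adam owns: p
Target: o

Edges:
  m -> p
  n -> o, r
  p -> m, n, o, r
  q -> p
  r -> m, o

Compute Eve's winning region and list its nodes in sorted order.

A0 = {o}
A1: add {n, r} — n (Eve) has n→o; r (Eve) has r→o.
A2 = A1; e.g. m (Eve) has no edge into A1. Fixed point.
Eve's winning region = {n, o, r}.

n, o, r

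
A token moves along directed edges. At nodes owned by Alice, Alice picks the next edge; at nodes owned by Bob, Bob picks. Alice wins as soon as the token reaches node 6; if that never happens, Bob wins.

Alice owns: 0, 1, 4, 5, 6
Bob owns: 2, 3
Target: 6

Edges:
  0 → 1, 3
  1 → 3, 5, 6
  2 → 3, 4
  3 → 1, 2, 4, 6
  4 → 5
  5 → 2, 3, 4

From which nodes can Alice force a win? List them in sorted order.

0, 1, 6

A0 = {6}
A1: add {1} — 1 (Alice) has 1→6.
A2: add {0} — 0 (Alice) has 0→1.
A3 = A2; e.g. 2 (Bob) can still go to 3. Fixed point.
Alice's winning region = {0, 1, 6}.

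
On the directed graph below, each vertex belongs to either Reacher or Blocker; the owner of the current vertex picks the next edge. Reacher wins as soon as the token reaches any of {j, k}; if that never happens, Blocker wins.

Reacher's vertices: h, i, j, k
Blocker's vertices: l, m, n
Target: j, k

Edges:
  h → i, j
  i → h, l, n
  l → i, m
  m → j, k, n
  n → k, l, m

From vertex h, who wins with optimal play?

A0 = {j, k}
A1: add {h} — h (Reacher) has h→j.
h ∈ A1, so Reacher can force the target.

Reacher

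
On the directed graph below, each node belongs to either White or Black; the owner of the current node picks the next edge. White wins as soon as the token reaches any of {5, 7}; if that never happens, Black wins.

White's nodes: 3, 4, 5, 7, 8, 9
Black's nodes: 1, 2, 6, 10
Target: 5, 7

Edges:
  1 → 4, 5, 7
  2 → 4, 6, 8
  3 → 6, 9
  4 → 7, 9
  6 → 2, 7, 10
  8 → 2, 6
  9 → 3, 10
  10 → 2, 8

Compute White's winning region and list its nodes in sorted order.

1, 4, 5, 7

A0 = {5, 7}
A1: add {4} — 4 (White) has 4→7.
A2: add {1} — 1 (Black): all of {4, 5, 7} already in.
A3 = A2; e.g. 2 (Black) can still go to 6. Fixed point.
White's winning region = {1, 4, 5, 7}.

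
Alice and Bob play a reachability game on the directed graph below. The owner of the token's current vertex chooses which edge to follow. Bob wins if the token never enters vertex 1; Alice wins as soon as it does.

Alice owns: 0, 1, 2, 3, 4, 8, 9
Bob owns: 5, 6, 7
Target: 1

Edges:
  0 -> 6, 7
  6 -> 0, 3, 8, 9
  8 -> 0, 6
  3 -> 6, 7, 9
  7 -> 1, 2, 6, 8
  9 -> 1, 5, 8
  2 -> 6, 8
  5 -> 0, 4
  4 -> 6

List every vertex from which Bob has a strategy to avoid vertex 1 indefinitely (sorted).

0, 2, 4, 5, 6, 7, 8

A0 = {1}
A1: add {9} — 9 (Alice) has 9→1.
A2: add {3} — 3 (Alice) has 3→9.
A3 = A2; e.g. 0 (Alice) has no edge into A2. Fixed point.
Alice's attractor = {1, 3, 9}; Bob avoids the target exactly from the complement.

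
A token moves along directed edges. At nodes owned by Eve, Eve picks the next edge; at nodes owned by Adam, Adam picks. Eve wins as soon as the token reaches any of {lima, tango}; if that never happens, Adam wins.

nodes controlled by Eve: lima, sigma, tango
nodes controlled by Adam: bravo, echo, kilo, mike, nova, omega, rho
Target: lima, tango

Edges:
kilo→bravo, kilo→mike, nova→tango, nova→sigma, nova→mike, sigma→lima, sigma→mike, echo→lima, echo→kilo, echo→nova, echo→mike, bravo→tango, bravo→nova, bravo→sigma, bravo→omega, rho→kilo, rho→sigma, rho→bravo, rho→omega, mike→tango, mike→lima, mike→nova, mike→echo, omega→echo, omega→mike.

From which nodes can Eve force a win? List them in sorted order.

A0 = {lima, tango}
A1: add {sigma} — sigma (Eve) has sigma→lima.
A2 = A1; e.g. kilo (Adam) can still go to bravo. Fixed point.
Eve's winning region = {lima, sigma, tango}.

lima, sigma, tango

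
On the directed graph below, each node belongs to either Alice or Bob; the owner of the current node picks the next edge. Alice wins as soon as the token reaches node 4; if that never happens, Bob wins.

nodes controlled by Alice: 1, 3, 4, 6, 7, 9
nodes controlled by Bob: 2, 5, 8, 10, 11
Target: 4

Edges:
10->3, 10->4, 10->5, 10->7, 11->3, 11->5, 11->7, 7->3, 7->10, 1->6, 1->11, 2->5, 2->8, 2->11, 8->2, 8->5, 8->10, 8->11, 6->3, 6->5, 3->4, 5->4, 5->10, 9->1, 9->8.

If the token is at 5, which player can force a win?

A0 = {4}
A1: add {3} — 3 (Alice) has 3→4.
A2: add {6, 7} — 6 (Alice) has 6→3; 7 (Alice) has 7→3.
A3: add {1} — 1 (Alice) has 1→6.
A4: add {9} — 9 (Alice) has 9→1.
A5 = A4; e.g. 2 (Bob) can still go to 5. Fixed point.
5 never enters the attractor, so Bob can avoid the target forever.

Bob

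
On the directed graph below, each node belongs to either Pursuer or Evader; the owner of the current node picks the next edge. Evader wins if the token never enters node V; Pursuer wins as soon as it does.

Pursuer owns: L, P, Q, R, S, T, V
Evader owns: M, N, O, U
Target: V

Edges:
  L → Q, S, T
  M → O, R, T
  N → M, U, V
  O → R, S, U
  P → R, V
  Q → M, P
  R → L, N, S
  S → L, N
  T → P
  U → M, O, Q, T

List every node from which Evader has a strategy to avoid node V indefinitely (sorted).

M, N, O, U

A0 = {V}
A1: add {P} — P (Pursuer) has P→V.
A2: add {Q, T} — Q (Pursuer) has Q→P; T (Pursuer) has T→P.
A3: add {L} — L (Pursuer) has L→Q.
A4: add {R, S} — R (Pursuer) has R→L; S (Pursuer) has S→L.
A5 = A4; e.g. M (Evader) can still go to O. Fixed point.
Pursuer's attractor = {L, P, Q, R, S, T, V}; Evader avoids the target exactly from the complement.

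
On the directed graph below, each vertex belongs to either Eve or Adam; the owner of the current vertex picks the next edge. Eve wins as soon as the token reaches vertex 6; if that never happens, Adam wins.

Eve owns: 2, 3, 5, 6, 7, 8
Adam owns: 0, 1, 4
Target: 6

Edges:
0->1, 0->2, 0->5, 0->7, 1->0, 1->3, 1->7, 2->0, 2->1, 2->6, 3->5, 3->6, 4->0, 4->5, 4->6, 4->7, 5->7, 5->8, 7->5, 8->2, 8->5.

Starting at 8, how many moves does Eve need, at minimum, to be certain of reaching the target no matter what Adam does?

2

A0 = {6}
A1: add {2, 3} — 2 (Eve) has 2→6; 3 (Eve) has 3→6.
A2: add {8} — 8 (Eve) has 8→2.
8 enters the attractor at level 2, so Eve can force the target in 2 moves from there.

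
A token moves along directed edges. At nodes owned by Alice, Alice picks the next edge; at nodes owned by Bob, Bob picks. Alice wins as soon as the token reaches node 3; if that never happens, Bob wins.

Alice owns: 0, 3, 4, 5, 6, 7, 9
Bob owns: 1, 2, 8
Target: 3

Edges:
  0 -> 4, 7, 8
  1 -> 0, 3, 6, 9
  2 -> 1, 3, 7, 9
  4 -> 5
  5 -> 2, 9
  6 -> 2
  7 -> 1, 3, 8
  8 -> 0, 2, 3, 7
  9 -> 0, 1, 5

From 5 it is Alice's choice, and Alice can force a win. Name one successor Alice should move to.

A0 = {3}
A1: add {7} — 7 (Alice) has 7→3.
A2: add {0} — 0 (Alice) has 0→7.
A3: add {9} — 9 (Alice) has 9→0.
A4: add {5} — 5 (Alice) has 5→9.
A5: add {4} — 4 (Alice) has 4→5.
A6 = A5; e.g. 1 (Bob) can still go to 6. Fixed point.
From 5, successor 9 is in the attractor (rank 3); the other successor 2 is not.

9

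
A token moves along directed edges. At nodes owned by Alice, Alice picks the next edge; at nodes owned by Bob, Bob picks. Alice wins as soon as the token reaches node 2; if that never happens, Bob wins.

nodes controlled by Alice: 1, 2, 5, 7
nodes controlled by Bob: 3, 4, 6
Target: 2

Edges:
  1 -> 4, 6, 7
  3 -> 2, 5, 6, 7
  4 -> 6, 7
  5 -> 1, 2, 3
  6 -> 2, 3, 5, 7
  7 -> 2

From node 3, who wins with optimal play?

A0 = {2}
A1: add {5, 7} — 5 (Alice) has 5→2; 7 (Alice) has 7→2.
A2: add {1} — 1 (Alice) has 1→7.
A3 = A2; e.g. 3 (Bob) can still go to 6. Fixed point.
3 never enters the attractor, so Bob can avoid the target forever.

Bob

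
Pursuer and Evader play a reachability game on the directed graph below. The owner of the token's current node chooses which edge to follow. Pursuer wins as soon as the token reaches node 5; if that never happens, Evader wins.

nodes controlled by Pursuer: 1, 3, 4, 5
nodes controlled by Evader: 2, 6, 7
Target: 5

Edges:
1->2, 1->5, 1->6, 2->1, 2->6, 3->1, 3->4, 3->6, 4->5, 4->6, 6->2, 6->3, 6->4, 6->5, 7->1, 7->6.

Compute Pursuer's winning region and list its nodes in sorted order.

A0 = {5}
A1: add {1, 4} — 1 (Pursuer) has 1→5; 4 (Pursuer) has 4→5.
A2: add {3} — 3 (Pursuer) has 3→1.
A3 = A2; e.g. 2 (Evader) can still go to 6. Fixed point.
Pursuer's winning region = {1, 3, 4, 5}.

1, 3, 4, 5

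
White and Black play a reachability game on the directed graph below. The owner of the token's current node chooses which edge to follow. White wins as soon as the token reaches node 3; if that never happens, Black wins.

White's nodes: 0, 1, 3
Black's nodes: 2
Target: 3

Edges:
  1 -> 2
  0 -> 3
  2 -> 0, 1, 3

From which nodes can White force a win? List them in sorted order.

A0 = {3}
A1: add {0} — 0 (White) has 0→3.
A2 = A1; e.g. 1 (White) has no edge into A1. Fixed point.
White's winning region = {0, 3}.

0, 3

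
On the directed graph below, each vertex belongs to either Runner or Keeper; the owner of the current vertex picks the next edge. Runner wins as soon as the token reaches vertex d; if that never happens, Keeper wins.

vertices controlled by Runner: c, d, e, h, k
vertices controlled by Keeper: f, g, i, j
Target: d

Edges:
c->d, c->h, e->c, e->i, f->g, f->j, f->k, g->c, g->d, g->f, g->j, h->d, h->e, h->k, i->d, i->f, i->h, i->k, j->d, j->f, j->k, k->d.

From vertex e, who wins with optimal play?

Runner

A0 = {d}
A1: add {c, h, k} — c (Runner) has c→d; h (Runner) has h→d; k (Runner) has k→d.
A2: add {e} — e (Runner) has e→c.
A3 = A2; e.g. f (Keeper) can still go to g. Fixed point.
e ∈ A2, so Runner can force the target.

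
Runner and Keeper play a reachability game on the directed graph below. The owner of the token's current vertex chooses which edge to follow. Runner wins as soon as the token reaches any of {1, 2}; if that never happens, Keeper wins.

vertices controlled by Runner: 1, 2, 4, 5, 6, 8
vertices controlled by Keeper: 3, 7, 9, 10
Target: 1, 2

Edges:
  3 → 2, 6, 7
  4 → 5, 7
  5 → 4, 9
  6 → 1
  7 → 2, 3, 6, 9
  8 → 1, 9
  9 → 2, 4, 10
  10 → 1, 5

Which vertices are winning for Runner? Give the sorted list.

A0 = {1, 2}
A1: add {6, 8} — 6 (Runner) has 6→1; 8 (Runner) has 8→1.
A2 = A1; e.g. 3 (Keeper) can still go to 7. Fixed point.
Runner's winning region = {1, 2, 6, 8}.

1, 2, 6, 8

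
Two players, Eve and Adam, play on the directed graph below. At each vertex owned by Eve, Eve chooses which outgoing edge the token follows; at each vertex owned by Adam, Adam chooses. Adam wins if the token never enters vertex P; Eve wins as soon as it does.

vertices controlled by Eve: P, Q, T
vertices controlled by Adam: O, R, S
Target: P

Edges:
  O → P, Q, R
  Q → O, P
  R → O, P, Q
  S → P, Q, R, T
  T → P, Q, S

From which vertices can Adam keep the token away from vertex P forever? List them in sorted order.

A0 = {P}
A1: add {Q, T} — Q (Eve) has Q→P; T (Eve) has T→P.
A2 = A1; e.g. O (Adam) can still go to R. Fixed point.
Eve's attractor = {P, Q, T}; Adam avoids the target exactly from the complement.

O, R, S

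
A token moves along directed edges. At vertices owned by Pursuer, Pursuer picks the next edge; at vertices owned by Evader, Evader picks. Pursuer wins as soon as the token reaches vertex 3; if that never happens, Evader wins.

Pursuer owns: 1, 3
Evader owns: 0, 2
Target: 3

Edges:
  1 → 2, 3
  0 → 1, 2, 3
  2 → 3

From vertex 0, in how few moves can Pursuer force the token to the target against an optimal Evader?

A0 = {3}
A1: add {1, 2} — 1 (Pursuer) has 1→3; 2 (Evader): all of {3} already in.
A2: add {0} — 0 (Evader): all of {1, 2, 3} already in.
A2 = all vertices. Fixed point.
0 enters the attractor at level 2, so Pursuer can force the target in 2 moves from there.

2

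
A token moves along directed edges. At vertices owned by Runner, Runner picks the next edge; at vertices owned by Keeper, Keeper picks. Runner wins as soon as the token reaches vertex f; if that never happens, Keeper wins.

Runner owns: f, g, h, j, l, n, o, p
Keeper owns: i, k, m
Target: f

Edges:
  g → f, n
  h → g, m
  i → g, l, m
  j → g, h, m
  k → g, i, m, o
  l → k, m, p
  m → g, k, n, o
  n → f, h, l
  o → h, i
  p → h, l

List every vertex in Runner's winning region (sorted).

A0 = {f}
A1: add {g, n} — g (Runner) has g→f; n (Runner) has n→f.
A2: add {h, j} — h (Runner) has h→g; j (Runner) has j→g.
A3: add {o, p} — o (Runner) has o→h; p (Runner) has p→h.
A4: add {l} — l (Runner) has l→p.
A5 = A4; e.g. i (Keeper) can still go to m. Fixed point.
Runner's winning region = {f, g, h, j, l, n, o, p}.

f, g, h, j, l, n, o, p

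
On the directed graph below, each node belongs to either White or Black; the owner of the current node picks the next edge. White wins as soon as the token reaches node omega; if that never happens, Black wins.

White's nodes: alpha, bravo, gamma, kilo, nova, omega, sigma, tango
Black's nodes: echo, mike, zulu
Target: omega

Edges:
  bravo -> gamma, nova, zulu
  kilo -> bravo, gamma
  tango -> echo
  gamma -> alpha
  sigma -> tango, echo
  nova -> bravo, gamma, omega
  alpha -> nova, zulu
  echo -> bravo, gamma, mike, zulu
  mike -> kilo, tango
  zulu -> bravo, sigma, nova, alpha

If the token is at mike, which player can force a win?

Black

A0 = {omega}
A1: add {nova} — nova (White) has nova→omega.
A2: add {alpha, bravo} — bravo (White) has bravo→nova; alpha (White) has alpha→nova.
A3: add {gamma, kilo} — kilo (White) has kilo→bravo; gamma (White) has gamma→alpha.
A4 = A3; e.g. tango (White) has no edge into A3. Fixed point.
mike never enters the attractor, so Black can avoid the target forever.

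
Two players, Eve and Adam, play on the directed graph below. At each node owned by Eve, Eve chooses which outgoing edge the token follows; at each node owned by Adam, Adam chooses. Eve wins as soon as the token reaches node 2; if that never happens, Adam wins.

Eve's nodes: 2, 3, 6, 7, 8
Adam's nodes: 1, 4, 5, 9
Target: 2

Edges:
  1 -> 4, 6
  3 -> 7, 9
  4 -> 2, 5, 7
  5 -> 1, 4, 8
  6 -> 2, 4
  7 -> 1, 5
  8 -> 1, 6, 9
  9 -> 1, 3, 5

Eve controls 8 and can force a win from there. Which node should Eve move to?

6

A0 = {2}
A1: add {6} — 6 (Eve) has 6→2.
A2: add {8} — 8 (Eve) has 8→6.
A3 = A2; e.g. 1 (Adam) can still go to 4. Fixed point.
From 8, successor 6 is in the attractor (rank 1); the other successors 1, 9 are not.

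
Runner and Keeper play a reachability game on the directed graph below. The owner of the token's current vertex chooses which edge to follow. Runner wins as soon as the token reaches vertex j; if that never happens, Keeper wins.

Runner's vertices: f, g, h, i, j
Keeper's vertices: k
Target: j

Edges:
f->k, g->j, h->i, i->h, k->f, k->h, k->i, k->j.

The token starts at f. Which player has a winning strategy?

Keeper

A0 = {j}
A1: add {g} — g (Runner) has g→j.
A2 = A1; e.g. f (Runner) has no edge into A1. Fixed point.
f never enters the attractor, so Keeper can avoid the target forever.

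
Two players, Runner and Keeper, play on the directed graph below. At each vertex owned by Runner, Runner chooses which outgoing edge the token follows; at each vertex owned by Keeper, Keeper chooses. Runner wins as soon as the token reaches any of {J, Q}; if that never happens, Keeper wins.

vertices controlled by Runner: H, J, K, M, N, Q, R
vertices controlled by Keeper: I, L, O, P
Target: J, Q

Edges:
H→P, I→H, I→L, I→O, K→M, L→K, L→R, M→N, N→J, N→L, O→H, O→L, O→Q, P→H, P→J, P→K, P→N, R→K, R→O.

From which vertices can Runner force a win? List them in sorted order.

J, K, L, M, N, Q, R

A0 = {J, Q}
A1: add {N} — N (Runner) has N→J.
A2: add {M} — M (Runner) has M→N.
A3: add {K} — K (Runner) has K→M.
A4: add {R} — R (Runner) has R→K.
A5: add {L} — L (Keeper): all of {K, R} already in.
A6 = A5; e.g. H (Runner) has no edge into A5. Fixed point.
Runner's winning region = {J, K, L, M, N, Q, R}.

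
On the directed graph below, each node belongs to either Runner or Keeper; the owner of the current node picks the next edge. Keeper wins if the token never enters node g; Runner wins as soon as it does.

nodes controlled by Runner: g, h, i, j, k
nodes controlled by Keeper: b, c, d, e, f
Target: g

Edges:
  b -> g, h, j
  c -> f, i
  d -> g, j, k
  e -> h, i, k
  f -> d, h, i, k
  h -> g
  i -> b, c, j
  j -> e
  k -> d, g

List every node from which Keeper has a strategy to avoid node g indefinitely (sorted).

A0 = {g}
A1: add {h, k} — h (Runner) has h→g; k (Runner) has k→g.
A2 = A1; e.g. b (Keeper) can still go to j. Fixed point.
Runner's attractor = {g, h, k}; Keeper avoids the target exactly from the complement.

b, c, d, e, f, i, j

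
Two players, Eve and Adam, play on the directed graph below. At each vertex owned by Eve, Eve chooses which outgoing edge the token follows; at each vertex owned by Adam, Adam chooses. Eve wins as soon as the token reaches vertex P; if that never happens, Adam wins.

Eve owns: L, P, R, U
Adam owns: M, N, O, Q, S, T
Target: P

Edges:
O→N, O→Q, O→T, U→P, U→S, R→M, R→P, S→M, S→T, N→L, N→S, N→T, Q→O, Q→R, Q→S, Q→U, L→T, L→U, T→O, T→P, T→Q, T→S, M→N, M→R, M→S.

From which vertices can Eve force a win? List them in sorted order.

L, P, R, U

A0 = {P}
A1: add {R, U} — R (Eve) has R→P; U (Eve) has U→P.
A2: add {L} — L (Eve) has L→U.
A3 = A2; e.g. M (Adam) can still go to N. Fixed point.
Eve's winning region = {L, P, R, U}.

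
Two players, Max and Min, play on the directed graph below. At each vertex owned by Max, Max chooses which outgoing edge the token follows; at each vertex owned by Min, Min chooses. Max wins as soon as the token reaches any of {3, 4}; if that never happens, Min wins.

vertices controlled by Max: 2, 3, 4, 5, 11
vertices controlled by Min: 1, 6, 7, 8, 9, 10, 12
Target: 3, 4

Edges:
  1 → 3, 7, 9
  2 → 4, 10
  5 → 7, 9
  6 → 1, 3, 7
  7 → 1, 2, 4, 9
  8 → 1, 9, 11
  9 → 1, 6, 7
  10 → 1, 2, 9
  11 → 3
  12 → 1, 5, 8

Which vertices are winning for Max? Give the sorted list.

2, 3, 4, 11

A0 = {3, 4}
A1: add {2, 11} — 2 (Max) has 2→4; 11 (Max) has 11→3.
A2 = A1; e.g. 1 (Min) can still go to 7. Fixed point.
Max's winning region = {2, 3, 4, 11}.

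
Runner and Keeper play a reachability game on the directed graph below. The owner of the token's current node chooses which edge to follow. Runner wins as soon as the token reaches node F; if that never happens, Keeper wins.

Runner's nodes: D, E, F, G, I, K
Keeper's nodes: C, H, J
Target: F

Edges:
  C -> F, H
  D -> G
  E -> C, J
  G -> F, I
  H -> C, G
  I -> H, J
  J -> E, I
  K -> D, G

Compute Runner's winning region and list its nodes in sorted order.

A0 = {F}
A1: add {G} — G (Runner) has G→F.
A2: add {D, K} — D (Runner) has D→G; K (Runner) has K→G.
A3 = A2; e.g. C (Keeper) can still go to H. Fixed point.
Runner's winning region = {D, F, G, K}.

D, F, G, K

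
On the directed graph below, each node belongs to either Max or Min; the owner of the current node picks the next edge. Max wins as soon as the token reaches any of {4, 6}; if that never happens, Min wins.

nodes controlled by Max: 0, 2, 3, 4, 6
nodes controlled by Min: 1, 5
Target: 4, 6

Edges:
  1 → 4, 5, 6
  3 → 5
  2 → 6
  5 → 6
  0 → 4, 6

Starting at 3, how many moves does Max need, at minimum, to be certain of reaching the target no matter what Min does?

2

A0 = {4, 6}
A1: add {0, 2, 5} — 0 (Max) has 0→4; 2 (Max) has 2→6; 5 (Min): all of {6} already in.
A2: add {1, 3} — 1 (Min): all of {4, 5, 6} already in; 3 (Max) has 3→5.
A2 = all vertices. Fixed point.
3 enters the attractor at level 2, so Max can force the target in 2 moves from there.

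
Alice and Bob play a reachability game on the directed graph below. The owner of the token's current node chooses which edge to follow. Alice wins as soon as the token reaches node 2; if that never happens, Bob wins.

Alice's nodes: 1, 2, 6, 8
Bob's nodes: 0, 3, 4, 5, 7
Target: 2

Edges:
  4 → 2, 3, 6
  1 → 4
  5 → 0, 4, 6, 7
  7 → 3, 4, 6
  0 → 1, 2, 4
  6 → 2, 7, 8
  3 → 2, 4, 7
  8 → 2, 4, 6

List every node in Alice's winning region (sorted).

2, 6, 8

A0 = {2}
A1: add {6, 8} — 6 (Alice) has 6→2; 8 (Alice) has 8→2.
A2 = A1; e.g. 0 (Bob) can still go to 1. Fixed point.
Alice's winning region = {2, 6, 8}.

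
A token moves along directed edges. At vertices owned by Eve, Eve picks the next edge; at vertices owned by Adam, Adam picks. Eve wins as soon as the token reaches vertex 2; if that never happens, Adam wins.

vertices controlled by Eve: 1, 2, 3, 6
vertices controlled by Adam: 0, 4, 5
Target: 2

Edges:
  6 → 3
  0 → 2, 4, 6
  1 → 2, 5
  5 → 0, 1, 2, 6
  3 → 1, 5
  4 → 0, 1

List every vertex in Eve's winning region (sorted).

1, 2, 3, 6

A0 = {2}
A1: add {1} — 1 (Eve) has 1→2.
A2: add {3} — 3 (Eve) has 3→1.
A3: add {6} — 6 (Eve) has 6→3.
A4 = A3; e.g. 0 (Adam) can still go to 4. Fixed point.
Eve's winning region = {1, 2, 3, 6}.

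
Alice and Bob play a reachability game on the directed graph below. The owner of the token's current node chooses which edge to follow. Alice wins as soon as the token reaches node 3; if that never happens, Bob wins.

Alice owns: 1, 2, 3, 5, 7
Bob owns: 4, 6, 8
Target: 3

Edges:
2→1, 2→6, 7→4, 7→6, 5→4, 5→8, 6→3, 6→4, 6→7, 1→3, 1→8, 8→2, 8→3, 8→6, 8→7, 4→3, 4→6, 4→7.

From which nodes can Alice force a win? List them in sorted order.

1, 2, 3

A0 = {3}
A1: add {1} — 1 (Alice) has 1→3.
A2: add {2} — 2 (Alice) has 2→1.
A3 = A2; e.g. 4 (Bob) can still go to 6. Fixed point.
Alice's winning region = {1, 2, 3}.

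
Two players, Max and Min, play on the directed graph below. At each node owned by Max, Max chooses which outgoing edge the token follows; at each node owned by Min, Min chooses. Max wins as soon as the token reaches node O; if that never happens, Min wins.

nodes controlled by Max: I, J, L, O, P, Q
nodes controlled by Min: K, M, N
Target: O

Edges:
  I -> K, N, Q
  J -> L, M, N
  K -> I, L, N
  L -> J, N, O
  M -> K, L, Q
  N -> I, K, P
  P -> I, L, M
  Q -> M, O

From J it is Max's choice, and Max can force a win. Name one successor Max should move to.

L

A0 = {O}
A1: add {L, Q} — L (Max) has L→O; Q (Max) has Q→O.
A2: add {I, J, P} — I (Max) has I→Q; J (Max) has J→L; P (Max) has P→L.
A3 = A2; e.g. K (Min) can still go to N. Fixed point.
From J, successor L is in the attractor (rank 1); the other successors M, N are not.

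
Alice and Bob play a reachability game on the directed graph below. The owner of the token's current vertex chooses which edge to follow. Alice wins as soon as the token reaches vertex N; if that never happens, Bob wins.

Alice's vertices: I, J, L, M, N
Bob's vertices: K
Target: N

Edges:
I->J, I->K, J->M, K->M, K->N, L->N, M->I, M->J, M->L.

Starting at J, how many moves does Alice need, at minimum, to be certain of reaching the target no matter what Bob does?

A0 = {N}
A1: add {L} — L (Alice) has L→N.
A2: add {M} — M (Alice) has M→L.
A3: add {J, K} — J (Alice) has J→M; K (Bob): all of {M, N} already in.
J enters the attractor at level 3, so Alice can force the target in 3 moves from there.

3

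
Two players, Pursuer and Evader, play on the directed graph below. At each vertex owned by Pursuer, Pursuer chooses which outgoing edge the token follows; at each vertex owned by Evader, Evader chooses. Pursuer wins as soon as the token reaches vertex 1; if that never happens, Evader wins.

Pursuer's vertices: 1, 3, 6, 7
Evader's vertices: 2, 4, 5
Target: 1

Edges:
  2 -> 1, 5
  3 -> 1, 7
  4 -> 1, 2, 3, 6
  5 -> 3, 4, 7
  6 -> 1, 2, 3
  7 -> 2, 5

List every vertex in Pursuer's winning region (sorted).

A0 = {1}
A1: add {3, 6} — 3 (Pursuer) has 3→1; 6 (Pursuer) has 6→1.
A2 = A1; e.g. 2 (Evader) can still go to 5. Fixed point.
Pursuer's winning region = {1, 3, 6}.

1, 3, 6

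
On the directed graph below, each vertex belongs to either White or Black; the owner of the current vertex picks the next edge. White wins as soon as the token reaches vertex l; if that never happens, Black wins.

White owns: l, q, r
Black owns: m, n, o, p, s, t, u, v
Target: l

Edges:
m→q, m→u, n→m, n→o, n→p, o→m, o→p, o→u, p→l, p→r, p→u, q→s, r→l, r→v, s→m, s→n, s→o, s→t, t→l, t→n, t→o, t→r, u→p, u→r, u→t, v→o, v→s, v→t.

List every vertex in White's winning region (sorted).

A0 = {l}
A1: add {r} — r (White) has r→l.
A2 = A1; e.g. m (Black) can still go to q. Fixed point.
White's winning region = {l, r}.

l, r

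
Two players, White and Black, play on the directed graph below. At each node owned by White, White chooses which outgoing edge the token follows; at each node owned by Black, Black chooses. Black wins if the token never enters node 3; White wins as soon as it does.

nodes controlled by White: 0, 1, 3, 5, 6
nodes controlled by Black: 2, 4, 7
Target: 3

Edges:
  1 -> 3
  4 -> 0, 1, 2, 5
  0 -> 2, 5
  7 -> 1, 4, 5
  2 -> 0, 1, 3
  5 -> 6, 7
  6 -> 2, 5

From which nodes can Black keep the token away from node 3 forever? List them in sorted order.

A0 = {3}
A1: add {1} — 1 (White) has 1→3.
A2 = A1; e.g. 0 (White) has no edge into A1. Fixed point.
White's attractor = {1, 3}; Black avoids the target exactly from the complement.

0, 2, 4, 5, 6, 7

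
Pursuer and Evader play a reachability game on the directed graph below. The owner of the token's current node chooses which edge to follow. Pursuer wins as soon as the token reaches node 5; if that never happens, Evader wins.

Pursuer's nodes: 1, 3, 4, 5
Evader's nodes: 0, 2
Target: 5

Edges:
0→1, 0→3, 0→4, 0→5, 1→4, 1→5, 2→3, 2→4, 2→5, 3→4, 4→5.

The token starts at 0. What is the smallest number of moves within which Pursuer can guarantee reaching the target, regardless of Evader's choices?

A0 = {5}
A1: add {1, 4} — 1 (Pursuer) has 1→5; 4 (Pursuer) has 4→5.
A2: add {3} — 3 (Pursuer) has 3→4.
A3: add {0, 2} — 0 (Evader): all of {1, 3, 4, 5} already in; 2 (Evader): all of {3, 4, 5} already in.
A3 = all vertices. Fixed point.
0 enters the attractor at level 3, so Pursuer can force the target in 3 moves from there.

3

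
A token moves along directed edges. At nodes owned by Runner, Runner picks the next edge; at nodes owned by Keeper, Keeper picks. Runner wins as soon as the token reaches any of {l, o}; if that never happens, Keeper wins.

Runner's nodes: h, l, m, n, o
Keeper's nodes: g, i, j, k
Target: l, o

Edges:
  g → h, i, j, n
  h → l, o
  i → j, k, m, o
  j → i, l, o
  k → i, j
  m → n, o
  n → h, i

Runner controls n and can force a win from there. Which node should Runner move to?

h

A0 = {l, o}
A1: add {h, m} — h (Runner) has h→l; m (Runner) has m→o.
A2: add {n} — n (Runner) has n→h.
A3 = A2; e.g. g (Keeper) can still go to i. Fixed point.
From n, successor h is in the attractor (rank 1); the other successor i is not.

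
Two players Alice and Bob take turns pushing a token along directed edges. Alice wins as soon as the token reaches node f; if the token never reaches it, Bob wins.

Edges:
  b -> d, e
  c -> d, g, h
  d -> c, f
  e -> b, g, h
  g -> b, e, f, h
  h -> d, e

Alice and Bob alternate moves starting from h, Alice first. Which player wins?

Track states (vertex, player-to-move).
A0 = {(f,Alice), (f,Bob)}
A1: add {(d,Alice), (g,Alice)}.
A2 = A1; e.g. (b,Alice) stays out. (h,Alice) never enters ⇒ Bob avoids the target.

Bob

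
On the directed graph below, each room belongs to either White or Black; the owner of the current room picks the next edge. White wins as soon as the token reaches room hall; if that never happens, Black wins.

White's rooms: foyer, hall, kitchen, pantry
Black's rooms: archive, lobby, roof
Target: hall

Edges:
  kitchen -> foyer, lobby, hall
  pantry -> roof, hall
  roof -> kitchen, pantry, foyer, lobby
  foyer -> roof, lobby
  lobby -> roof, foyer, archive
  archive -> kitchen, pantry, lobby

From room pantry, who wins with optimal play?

A0 = {hall}
A1: add {kitchen, pantry} — kitchen (White) has kitchen→hall; pantry (White) has pantry→hall.
A2 = A1; e.g. roof (Black) can still go to foyer. Fixed point.
pantry ∈ A1, so White can force the target.

White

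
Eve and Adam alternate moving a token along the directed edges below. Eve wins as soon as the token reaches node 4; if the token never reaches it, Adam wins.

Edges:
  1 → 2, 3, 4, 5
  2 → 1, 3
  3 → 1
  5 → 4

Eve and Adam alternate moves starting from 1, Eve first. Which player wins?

Track states (vertex, player-to-move).
A0 = {(4,Eve), (4,Adam)}
A1: add {(1,Eve), (5,Eve), (5,Adam)}.
(1,Eve) ∈ A1 ⇒ Eve forces the target.

Eve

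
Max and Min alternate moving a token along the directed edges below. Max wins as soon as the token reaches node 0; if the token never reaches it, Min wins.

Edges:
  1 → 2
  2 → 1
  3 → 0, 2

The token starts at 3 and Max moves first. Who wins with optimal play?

Track states (vertex, player-to-move).
A0 = {(0,Max), (0,Min)}
A1: add {(3,Max)}.
(3,Max) ∈ A1 ⇒ Max forces the target.

Max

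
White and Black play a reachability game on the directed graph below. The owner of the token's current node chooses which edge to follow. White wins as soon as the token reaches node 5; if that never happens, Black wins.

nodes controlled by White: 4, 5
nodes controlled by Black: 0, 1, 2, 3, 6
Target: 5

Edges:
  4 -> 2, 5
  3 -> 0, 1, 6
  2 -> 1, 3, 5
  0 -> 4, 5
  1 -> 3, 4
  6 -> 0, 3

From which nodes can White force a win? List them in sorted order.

0, 4, 5

A0 = {5}
A1: add {4} — 4 (White) has 4→5.
A2: add {0} — 0 (Black): all of {4, 5} already in.
A3 = A2; e.g. 1 (Black) can still go to 3. Fixed point.
White's winning region = {0, 4, 5}.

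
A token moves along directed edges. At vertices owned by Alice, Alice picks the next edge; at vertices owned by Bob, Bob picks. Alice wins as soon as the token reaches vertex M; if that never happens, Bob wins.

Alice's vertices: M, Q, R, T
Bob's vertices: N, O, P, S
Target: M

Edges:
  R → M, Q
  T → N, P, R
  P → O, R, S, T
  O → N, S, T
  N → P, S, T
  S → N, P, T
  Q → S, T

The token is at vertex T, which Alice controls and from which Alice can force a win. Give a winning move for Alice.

A0 = {M}
A1: add {R} — R (Alice) has R→M.
A2: add {T} — T (Alice) has T→R.
A3: add {Q} — Q (Alice) has Q→T.
A4 = A3; e.g. N (Bob) can still go to P. Fixed point.
From T, successor R is in the attractor (rank 1); the other successors N, P are not.

R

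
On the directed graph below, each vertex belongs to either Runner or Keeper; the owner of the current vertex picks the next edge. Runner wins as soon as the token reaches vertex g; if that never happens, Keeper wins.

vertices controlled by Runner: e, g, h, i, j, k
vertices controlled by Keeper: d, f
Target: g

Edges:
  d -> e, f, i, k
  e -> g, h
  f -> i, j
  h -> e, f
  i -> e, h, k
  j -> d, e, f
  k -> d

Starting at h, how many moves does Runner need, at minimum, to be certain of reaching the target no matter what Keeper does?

2

A0 = {g}
A1: add {e} — e (Runner) has e→g.
A2: add {h, i, j} — h (Runner) has h→e; i (Runner) has i→e; j (Runner) has j→e.
h enters the attractor at level 2, so Runner can force the target in 2 moves from there.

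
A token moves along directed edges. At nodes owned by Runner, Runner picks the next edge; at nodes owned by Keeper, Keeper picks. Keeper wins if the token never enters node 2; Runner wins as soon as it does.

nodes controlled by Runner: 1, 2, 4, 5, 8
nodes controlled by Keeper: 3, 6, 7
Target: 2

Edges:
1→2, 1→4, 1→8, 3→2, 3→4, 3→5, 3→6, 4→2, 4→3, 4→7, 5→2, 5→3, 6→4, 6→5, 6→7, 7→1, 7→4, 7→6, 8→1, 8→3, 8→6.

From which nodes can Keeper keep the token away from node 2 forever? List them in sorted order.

A0 = {2}
A1: add {1, 4, 5} — 1 (Runner) has 1→2; 4 (Runner) has 4→2; 5 (Runner) has 5→2.
A2: add {8} — 8 (Runner) has 8→1.
A3 = A2; e.g. 3 (Keeper) can still go to 6. Fixed point.
Runner's attractor = {1, 2, 4, 5, 8}; Keeper avoids the target exactly from the complement.

3, 6, 7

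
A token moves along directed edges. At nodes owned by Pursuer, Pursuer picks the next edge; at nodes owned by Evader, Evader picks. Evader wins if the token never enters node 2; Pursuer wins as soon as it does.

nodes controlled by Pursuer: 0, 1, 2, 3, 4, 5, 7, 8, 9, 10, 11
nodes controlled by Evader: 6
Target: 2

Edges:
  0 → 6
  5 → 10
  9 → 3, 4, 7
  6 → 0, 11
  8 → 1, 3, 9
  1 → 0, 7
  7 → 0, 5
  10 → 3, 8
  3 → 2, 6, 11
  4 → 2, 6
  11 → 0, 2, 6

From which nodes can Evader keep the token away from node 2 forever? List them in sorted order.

A0 = {2}
A1: add {3, 4, 11} — 3 (Pursuer) has 3→2; 4 (Pursuer) has 4→2; 11 (Pursuer) has 11→2.
A2: add {8, 9, 10} — 8 (Pursuer) has 8→3; 9 (Pursuer) has 9→3; 10 (Pursuer) has 10→3.
A3: add {5} — 5 (Pursuer) has 5→10.
A4: add {7} — 7 (Pursuer) has 7→5.
A5: add {1} — 1 (Pursuer) has 1→7.
A6 = A5; e.g. 0 (Pursuer) has no edge into A5. Fixed point.
Pursuer's attractor = {1, 2, 3, 4, 5, 7, 8, 9, 10, 11}; Evader avoids the target exactly from the complement.

0, 6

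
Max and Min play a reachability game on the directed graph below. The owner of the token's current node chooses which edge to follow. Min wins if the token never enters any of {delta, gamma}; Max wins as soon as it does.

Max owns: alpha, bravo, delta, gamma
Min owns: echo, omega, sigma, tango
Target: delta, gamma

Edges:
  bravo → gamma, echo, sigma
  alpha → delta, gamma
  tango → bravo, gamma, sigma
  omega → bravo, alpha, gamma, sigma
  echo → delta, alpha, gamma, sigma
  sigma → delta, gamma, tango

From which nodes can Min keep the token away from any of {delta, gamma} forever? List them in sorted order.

echo, omega, sigma, tango

A0 = {delta, gamma}
A1: add {alpha, bravo} — bravo (Max) has bravo→gamma; alpha (Max) has alpha→delta.
A2 = A1; e.g. tango (Min) can still go to sigma. Fixed point.
Max's attractor = {alpha, bravo, delta, gamma}; Min avoids the target exactly from the complement.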